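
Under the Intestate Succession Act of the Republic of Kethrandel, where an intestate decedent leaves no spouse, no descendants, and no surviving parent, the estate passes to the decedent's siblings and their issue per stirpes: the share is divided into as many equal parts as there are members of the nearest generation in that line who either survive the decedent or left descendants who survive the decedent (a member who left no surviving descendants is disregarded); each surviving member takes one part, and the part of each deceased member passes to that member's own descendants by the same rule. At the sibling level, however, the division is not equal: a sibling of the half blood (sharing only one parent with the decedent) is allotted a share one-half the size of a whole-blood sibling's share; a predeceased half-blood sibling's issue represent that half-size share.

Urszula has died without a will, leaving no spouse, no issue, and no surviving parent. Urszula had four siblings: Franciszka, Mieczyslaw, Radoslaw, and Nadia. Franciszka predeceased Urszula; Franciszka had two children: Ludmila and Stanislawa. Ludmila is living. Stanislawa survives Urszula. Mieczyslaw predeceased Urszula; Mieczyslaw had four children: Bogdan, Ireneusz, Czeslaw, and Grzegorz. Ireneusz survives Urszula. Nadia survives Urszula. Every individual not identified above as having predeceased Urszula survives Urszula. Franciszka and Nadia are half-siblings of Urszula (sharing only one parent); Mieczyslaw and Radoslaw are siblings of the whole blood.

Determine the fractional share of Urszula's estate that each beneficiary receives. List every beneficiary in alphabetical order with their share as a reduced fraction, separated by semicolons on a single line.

No spouse, descendants, or parent survives, so the estate passes to Urszula's siblings per stirpes.
Half-blood siblings count for one-half the weight of whole-blood siblings at the initial division.
Dividing 1 in proportion to weights (total weight 3): Franciszka (weight 1/2) → 1/6; Mieczyslaw (weight 1) → 1/3; Radoslaw (weight 1) → 1/3; Nadia (weight 1/2) → 1/6.
Franciszka predeceased; the 1/6 allotted to Franciszka's branch passes to Franciszka's issue by representation.
The 1/6 is divided into 2 equal shares of 1/12 among Ludmila, Stanislawa.
Ludmila is living and takes 1/12.
Stanislawa is living and takes 1/12.
Mieczyslaw predeceased; the 1/3 allotted to Mieczyslaw's branch passes to Mieczyslaw's issue by representation.
The 1/3 is divided into 4 equal shares of 1/12 among Bogdan, Ireneusz, Czeslaw, Grzegorz.
Bogdan is living and takes 1/12.
Ireneusz is living and takes 1/12.
Czeslaw is living and takes 1/12.
Grzegorz is living and takes 1/12.
Radoslaw is living and takes 1/3.
Nadia is living and takes 1/6.

Bogdan 1/12; Czeslaw 1/12; Grzegorz 1/12; Ireneusz 1/12; Ludmila 1/12; Nadia 1/6; Radoslaw 1/3; Stanislawa 1/12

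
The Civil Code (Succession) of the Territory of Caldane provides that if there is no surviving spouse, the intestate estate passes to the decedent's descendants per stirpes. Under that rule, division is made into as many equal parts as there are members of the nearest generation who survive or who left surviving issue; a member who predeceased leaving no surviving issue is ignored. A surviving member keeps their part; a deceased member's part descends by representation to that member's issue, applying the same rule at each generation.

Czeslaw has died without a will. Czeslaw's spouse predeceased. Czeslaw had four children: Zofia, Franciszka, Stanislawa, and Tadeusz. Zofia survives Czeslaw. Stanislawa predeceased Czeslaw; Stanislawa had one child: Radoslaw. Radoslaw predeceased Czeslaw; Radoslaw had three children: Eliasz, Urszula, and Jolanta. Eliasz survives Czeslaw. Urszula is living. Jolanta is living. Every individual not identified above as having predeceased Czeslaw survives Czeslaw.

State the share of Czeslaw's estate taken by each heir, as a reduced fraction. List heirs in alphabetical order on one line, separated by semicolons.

Eliasz 1/12; Franciszka 1/4; Jolanta 1/12; Tadeusz 1/4; Urszula 1/12; Zofia 1/4

There is no surviving spouse, so the entire estate passes to Czeslaw's descendants per stirpes.
The estate is divided into 4 equal shares of 1/4 among Zofia, Franciszka, Stanislawa, Tadeusz.
Zofia is living and takes 1/4.
Franciszka is living and takes 1/4.
Stanislawa predeceased; the 1/4 allotted to Stanislawa's branch passes to Stanislawa's issue by representation.
Radoslaw's line is the sole branch at this level, so the full 1/4 passes to Radoslaw's issue by representation.
The 1/4 is divided into 3 equal shares of 1/12 among Eliasz, Urszula, Jolanta.
Eliasz is living and takes 1/12.
Urszula is living and takes 1/12.
Jolanta is living and takes 1/12.
Tadeusz is living and takes 1/4.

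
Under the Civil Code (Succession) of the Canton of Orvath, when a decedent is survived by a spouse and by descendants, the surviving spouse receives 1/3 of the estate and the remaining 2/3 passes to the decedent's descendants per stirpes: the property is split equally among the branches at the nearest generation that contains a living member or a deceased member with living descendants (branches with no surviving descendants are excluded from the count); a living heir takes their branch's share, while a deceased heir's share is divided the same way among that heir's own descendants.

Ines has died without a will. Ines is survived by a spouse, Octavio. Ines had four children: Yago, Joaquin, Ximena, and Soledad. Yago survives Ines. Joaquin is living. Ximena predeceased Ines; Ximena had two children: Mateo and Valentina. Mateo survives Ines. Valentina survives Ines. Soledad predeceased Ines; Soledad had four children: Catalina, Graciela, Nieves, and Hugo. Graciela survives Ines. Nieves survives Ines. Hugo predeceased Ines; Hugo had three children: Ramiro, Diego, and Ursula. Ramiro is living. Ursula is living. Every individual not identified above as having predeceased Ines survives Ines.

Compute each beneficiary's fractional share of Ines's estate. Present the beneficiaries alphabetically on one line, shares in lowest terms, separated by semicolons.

Catalina 1/24; Diego 1/72; Graciela 1/24; Joaquin 1/6; Mateo 1/12; Nieves 1/24; Octavio 1/3; Ramiro 1/72; Ursula 1/72; Valentina 1/12; Yago 1/6

Octavio, as surviving spouse, takes 1/3.
The remaining 2/3 passes to Ines's descendants per stirpes.
The 2/3 is divided into 4 equal shares of 1/6 among Yago, Joaquin, Ximena, Soledad.
Yago is living and takes 1/6.
Joaquin is living and takes 1/6.
Ximena predeceased; the 1/6 allotted to Ximena's branch passes to Ximena's issue by representation.
The 1/6 is divided into 2 equal shares of 1/12 among Mateo, Valentina.
Mateo is living and takes 1/12.
Valentina is living and takes 1/12.
Soledad predeceased; the 1/6 allotted to Soledad's branch passes to Soledad's issue by representation.
The 1/6 is divided into 4 equal shares of 1/24 among Catalina, Graciela, Nieves, Hugo.
Catalina is living and takes 1/24.
Graciela is living and takes 1/24.
Nieves is living and takes 1/24.
Hugo predeceased; the 1/24 allotted to Hugo's branch passes to Hugo's issue by representation.
The 1/24 is divided into 3 equal shares of 1/72 among Ramiro, Diego, Ursula.
Ramiro is living and takes 1/72.
Diego is living and takes 1/72.
Ursula is living and takes 1/72.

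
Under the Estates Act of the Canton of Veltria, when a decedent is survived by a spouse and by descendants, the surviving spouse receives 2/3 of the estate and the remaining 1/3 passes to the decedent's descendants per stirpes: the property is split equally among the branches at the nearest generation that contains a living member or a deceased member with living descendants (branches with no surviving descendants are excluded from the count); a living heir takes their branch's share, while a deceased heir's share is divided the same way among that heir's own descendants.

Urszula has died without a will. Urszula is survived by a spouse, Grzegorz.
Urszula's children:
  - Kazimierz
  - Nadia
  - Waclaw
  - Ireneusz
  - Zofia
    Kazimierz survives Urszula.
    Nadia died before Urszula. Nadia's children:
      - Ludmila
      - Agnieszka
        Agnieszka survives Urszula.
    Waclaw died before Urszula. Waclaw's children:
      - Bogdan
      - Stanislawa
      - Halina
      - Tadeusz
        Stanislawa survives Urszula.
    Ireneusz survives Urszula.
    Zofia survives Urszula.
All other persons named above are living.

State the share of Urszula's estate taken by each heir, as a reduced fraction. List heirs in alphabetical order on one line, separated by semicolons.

Grzegorz, as surviving spouse, takes 2/3.
The remaining 1/3 passes to Urszula's descendants per stirpes.
The 1/3 is divided into 5 equal shares of 1/15 among Kazimierz, Nadia, Waclaw, Ireneusz, Zofia.
Kazimierz is living and takes 1/15.
Nadia predeceased; the 1/15 allotted to Nadia's branch passes to Nadia's issue by representation.
The 1/15 is divided into 2 equal shares of 1/30 among Ludmila, Agnieszka.
Ludmila is living and takes 1/30.
Agnieszka is living and takes 1/30.
Waclaw predeceased; the 1/15 allotted to Waclaw's branch passes to Waclaw's issue by representation.
The 1/15 is divided into 4 equal shares of 1/60 among Bogdan, Stanislawa, Halina, Tadeusz.
Bogdan is living and takes 1/60.
Stanislawa is living and takes 1/60.
Halina is living and takes 1/60.
Tadeusz is living and takes 1/60.
Ireneusz is living and takes 1/15.
Zofia is living and takes 1/15.

Agnieszka 1/30; Bogdan 1/60; Grzegorz 2/3; Halina 1/60; Ireneusz 1/15; Kazimierz 1/15; Ludmila 1/30; Stanislawa 1/60; Tadeusz 1/60; Zofia 1/15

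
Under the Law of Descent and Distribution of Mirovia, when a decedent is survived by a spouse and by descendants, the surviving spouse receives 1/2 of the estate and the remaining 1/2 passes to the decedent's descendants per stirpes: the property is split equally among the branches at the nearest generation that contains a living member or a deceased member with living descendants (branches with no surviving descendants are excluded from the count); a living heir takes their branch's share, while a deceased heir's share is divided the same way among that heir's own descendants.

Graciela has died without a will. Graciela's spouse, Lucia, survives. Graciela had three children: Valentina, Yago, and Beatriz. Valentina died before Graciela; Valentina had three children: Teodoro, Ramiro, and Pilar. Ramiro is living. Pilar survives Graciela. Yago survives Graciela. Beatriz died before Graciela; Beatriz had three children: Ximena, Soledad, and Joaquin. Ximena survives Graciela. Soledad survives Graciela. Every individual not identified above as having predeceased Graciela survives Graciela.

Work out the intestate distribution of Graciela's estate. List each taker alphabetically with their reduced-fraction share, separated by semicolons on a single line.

Lucia, as surviving spouse, takes 1/2.
The remaining 1/2 passes to Graciela's descendants per stirpes.
The 1/2 is divided into 3 equal shares of 1/6 among Valentina, Yago, Beatriz.
Valentina predeceased; the 1/6 allotted to Valentina's branch passes to Valentina's issue by representation.
The 1/6 is divided into 3 equal shares of 1/18 among Teodoro, Ramiro, Pilar.
Teodoro is living and takes 1/18.
Ramiro is living and takes 1/18.
Pilar is living and takes 1/18.
Yago is living and takes 1/6.
Beatriz predeceased; the 1/6 allotted to Beatriz's branch passes to Beatriz's issue by representation.
The 1/6 is divided into 3 equal shares of 1/18 among Ximena, Soledad, Joaquin.
Ximena is living and takes 1/18.
Soledad is living and takes 1/18.
Joaquin is living and takes 1/18.

Joaquin 1/18; Lucia 1/2; Pilar 1/18; Ramiro 1/18; Soledad 1/18; Teodoro 1/18; Ximena 1/18; Yago 1/6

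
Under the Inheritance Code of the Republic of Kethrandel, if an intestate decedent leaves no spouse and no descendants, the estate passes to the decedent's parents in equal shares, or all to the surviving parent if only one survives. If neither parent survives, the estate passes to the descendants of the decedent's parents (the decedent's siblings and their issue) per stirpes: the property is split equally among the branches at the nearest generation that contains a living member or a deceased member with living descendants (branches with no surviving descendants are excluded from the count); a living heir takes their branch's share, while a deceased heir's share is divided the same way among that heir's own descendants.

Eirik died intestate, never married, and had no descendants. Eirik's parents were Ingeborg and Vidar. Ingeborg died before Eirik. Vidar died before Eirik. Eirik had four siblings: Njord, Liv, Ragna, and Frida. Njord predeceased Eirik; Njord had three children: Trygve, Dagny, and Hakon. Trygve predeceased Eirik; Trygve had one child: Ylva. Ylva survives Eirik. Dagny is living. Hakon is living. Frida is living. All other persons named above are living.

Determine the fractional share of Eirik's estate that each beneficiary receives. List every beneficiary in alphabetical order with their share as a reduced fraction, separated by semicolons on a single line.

Dagny 1/12; Frida 1/4; Hakon 1/12; Liv 1/4; Ragna 1/4; Ylva 1/12

Neither parent survives and there are no descendants, so the estate passes to Eirik's siblings and their issue per stirpes.
The estate is divided into 4 equal shares of 1/4 among Njord, Liv, Ragna, Frida.
Njord predeceased; the 1/4 allotted to Njord's branch passes to Njord's issue by representation.
The 1/4 is divided into 3 equal shares of 1/12 among Trygve, Dagny, Hakon.
Trygve predeceased; the 1/12 allotted to Trygve's branch passes to Trygve's issue by representation.
Ylva is the sole taker at this level and receives the full 1/12.
Dagny is living and takes 1/12.
Hakon is living and takes 1/12.
Liv is living and takes 1/4.
Ragna is living and takes 1/4.
Frida is living and takes 1/4.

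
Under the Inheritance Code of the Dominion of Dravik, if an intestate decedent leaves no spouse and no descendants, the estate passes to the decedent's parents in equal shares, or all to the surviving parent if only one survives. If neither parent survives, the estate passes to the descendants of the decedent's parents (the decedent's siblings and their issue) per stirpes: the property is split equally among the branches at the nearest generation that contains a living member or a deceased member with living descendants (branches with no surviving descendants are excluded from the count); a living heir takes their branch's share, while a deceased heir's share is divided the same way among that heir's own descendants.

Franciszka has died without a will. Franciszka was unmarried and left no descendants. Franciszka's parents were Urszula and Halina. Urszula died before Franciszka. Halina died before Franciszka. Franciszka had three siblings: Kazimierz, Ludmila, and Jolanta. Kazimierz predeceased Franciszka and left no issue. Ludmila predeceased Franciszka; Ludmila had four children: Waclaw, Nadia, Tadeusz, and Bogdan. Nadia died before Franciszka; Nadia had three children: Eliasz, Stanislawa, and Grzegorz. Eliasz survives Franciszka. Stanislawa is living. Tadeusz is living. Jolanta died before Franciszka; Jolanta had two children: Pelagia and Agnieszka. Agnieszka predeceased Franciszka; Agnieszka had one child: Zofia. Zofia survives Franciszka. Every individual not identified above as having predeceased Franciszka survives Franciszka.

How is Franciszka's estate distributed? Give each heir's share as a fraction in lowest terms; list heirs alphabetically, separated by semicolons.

Neither parent survives and there are no descendants, so the estate passes to Franciszka's siblings and their issue per stirpes.
Kazimierz left no surviving issue, so that branch lapses and is disregarded.
The estate is divided into 2 equal shares of 1/2 among Ludmila, Jolanta.
Ludmila predeceased; the 1/2 allotted to Ludmila's branch passes to Ludmila's issue by representation.
The 1/2 is divided into 4 equal shares of 1/8 among Waclaw, Nadia, Tadeusz, Bogdan.
Waclaw is living and takes 1/8.
Nadia predeceased; the 1/8 allotted to Nadia's branch passes to Nadia's issue by representation.
The 1/8 is divided into 3 equal shares of 1/24 among Eliasz, Stanislawa, Grzegorz.
Eliasz is living and takes 1/24.
Stanislawa is living and takes 1/24.
Grzegorz is living and takes 1/24.
Tadeusz is living and takes 1/8.
Bogdan is living and takes 1/8.
Jolanta predeceased; the 1/2 allotted to Jolanta's branch passes to Jolanta's issue by representation.
The 1/2 is divided into 2 equal shares of 1/4 among Pelagia, Agnieszka.
Pelagia is living and takes 1/4.
Agnieszka predeceased; the 1/4 allotted to Agnieszka's branch passes to Agnieszka's issue by representation.
Zofia is the sole taker at this level and receives the full 1/4.

Bogdan 1/8; Eliasz 1/24; Grzegorz 1/24; Pelagia 1/4; Stanislawa 1/24; Tadeusz 1/8; Waclaw 1/8; Zofia 1/4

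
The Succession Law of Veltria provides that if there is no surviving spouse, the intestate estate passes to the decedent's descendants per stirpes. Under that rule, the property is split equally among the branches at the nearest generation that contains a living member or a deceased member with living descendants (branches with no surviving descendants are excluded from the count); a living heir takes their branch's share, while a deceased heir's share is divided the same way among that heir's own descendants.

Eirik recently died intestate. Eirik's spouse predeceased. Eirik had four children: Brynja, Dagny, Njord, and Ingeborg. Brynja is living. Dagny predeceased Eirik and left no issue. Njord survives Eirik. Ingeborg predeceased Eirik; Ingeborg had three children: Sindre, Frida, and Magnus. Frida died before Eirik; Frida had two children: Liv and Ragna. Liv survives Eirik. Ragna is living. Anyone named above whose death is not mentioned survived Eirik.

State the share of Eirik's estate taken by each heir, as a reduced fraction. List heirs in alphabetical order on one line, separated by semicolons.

Brynja 1/3; Liv 1/18; Magnus 1/9; Njord 1/3; Ragna 1/18; Sindre 1/9

There is no surviving spouse, so the entire estate passes to Eirik's descendants per stirpes.
Dagny left no surviving issue, so that branch lapses and is disregarded.
The estate is divided into 3 equal shares of 1/3 among Brynja, Njord, Ingeborg.
Brynja is living and takes 1/3.
Njord is living and takes 1/3.
Ingeborg predeceased; the 1/3 allotted to Ingeborg's branch passes to Ingeborg's issue by representation.
The 1/3 is divided into 3 equal shares of 1/9 among Sindre, Frida, Magnus.
Sindre is living and takes 1/9.
Frida predeceased; the 1/9 allotted to Frida's branch passes to Frida's issue by representation.
The 1/9 is divided into 2 equal shares of 1/18 among Liv, Ragna.
Liv is living and takes 1/18.
Ragna is living and takes 1/18.
Magnus is living and takes 1/9.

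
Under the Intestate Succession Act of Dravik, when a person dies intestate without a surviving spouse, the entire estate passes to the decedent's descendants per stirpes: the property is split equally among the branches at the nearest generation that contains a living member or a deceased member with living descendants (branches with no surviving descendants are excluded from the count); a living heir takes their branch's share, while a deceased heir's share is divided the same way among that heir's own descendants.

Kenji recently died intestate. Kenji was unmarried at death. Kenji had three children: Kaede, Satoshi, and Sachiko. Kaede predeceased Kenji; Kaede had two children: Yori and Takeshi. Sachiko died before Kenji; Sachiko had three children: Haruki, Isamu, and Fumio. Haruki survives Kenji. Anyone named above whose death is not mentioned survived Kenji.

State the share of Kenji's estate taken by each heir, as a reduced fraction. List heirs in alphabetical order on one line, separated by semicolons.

There is no surviving spouse, so the entire estate passes to Kenji's descendants per stirpes.
The estate is divided into 3 equal shares of 1/3 among Kaede, Satoshi, Sachiko.
Kaede predeceased; the 1/3 allotted to Kaede's branch passes to Kaede's issue by representation.
The 1/3 is divided into 2 equal shares of 1/6 among Yori, Takeshi.
Yori is living and takes 1/6.
Takeshi is living and takes 1/6.
Satoshi is living and takes 1/3.
Sachiko predeceased; the 1/3 allotted to Sachiko's branch passes to Sachiko's issue by representation.
The 1/3 is divided into 3 equal shares of 1/9 among Haruki, Isamu, Fumio.
Haruki is living and takes 1/9.
Isamu is living and takes 1/9.
Fumio is living and takes 1/9.

Fumio 1/9; Haruki 1/9; Isamu 1/9; Satoshi 1/3; Takeshi 1/6; Yori 1/6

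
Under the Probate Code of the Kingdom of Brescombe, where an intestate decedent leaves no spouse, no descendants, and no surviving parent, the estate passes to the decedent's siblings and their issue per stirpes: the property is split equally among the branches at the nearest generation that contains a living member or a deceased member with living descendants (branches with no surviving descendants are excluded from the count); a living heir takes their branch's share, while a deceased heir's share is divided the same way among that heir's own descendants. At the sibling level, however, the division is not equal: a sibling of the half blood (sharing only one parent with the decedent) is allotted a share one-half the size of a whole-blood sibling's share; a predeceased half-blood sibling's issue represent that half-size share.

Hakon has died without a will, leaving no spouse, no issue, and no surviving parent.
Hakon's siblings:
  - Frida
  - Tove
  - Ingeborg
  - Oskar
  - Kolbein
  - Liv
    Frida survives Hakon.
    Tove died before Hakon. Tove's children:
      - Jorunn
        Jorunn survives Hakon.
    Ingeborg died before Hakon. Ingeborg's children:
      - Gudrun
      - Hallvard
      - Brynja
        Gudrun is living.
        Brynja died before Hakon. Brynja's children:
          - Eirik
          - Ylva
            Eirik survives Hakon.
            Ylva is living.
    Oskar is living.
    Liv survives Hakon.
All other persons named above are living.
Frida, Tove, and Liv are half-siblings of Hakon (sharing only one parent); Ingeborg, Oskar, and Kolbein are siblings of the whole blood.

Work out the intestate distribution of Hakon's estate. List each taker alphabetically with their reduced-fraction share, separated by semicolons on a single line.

Eirik 1/27; Frida 1/9; Gudrun 2/27; Hallvard 2/27; Jorunn 1/9; Kolbein 2/9; Liv 1/9; Oskar 2/9; Ylva 1/27

No spouse, descendants, or parent survives, so the estate passes to Hakon's siblings per stirpes.
Half-blood siblings count for one-half the weight of whole-blood siblings at the initial division.
Dividing 1 in proportion to weights (total weight 9/2): Frida (weight 1/2) → 1/9; Tove (weight 1/2) → 1/9; Ingeborg (weight 1) → 2/9; Oskar (weight 1) → 2/9; Kolbein (weight 1) → 2/9; Liv (weight 1/2) → 1/9.
Frida is living and takes 1/9.
Tove predeceased; the 1/9 allotted to Tove's branch passes to Tove's issue by representation.
Jorunn is the sole taker at this level and receives the full 1/9.
Ingeborg predeceased; the 2/9 allotted to Ingeborg's branch passes to Ingeborg's issue by representation.
The 2/9 is divided into 3 equal shares of 2/27 among Gudrun, Hallvard, Brynja.
Gudrun is living and takes 2/27.
Hallvard is living and takes 2/27.
Brynja predeceased; the 2/27 allotted to Brynja's branch passes to Brynja's issue by representation.
The 2/27 is divided into 2 equal shares of 1/27 among Eirik, Ylva.
Eirik is living and takes 1/27.
Ylva is living and takes 1/27.
Oskar is living and takes 2/9.
Kolbein is living and takes 2/9.
Liv is living and takes 1/9.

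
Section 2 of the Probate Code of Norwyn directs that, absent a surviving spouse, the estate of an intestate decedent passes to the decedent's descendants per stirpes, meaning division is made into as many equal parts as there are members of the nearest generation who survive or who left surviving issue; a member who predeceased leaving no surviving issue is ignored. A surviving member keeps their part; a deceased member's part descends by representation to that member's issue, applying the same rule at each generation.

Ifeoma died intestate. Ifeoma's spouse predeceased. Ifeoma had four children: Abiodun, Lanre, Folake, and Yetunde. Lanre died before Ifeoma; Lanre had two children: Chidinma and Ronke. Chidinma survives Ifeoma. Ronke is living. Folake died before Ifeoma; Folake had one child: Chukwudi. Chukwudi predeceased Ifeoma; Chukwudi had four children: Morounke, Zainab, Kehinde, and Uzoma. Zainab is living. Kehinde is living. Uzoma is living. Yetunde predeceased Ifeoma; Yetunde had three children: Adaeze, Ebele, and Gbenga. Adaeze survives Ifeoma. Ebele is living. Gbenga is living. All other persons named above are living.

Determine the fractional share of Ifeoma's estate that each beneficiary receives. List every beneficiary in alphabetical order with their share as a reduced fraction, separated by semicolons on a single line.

Abiodun 1/4; Adaeze 1/12; Chidinma 1/8; Ebele 1/12; Gbenga 1/12; Kehinde 1/16; Morounke 1/16; Ronke 1/8; Uzoma 1/16; Zainab 1/16

There is no surviving spouse, so the entire estate passes to Ifeoma's descendants per stirpes.
The estate is divided into 4 equal shares of 1/4 among Abiodun, Lanre, Folake, Yetunde.
Abiodun is living and takes 1/4.
Lanre predeceased; the 1/4 allotted to Lanre's branch passes to Lanre's issue by representation.
The 1/4 is divided into 2 equal shares of 1/8 among Chidinma, Ronke.
Chidinma is living and takes 1/8.
Ronke is living and takes 1/8.
Folake predeceased; the 1/4 allotted to Folake's branch passes to Folake's issue by representation.
Chukwudi's line is the sole branch at this level, so the full 1/4 passes to Chukwudi's issue by representation.
The 1/4 is divided into 4 equal shares of 1/16 among Morounke, Zainab, Kehinde, Uzoma.
Morounke is living and takes 1/16.
Zainab is living and takes 1/16.
Kehinde is living and takes 1/16.
Uzoma is living and takes 1/16.
Yetunde predeceased; the 1/4 allotted to Yetunde's branch passes to Yetunde's issue by representation.
The 1/4 is divided into 3 equal shares of 1/12 among Adaeze, Ebele, Gbenga.
Adaeze is living and takes 1/12.
Ebele is living and takes 1/12.
Gbenga is living and takes 1/12.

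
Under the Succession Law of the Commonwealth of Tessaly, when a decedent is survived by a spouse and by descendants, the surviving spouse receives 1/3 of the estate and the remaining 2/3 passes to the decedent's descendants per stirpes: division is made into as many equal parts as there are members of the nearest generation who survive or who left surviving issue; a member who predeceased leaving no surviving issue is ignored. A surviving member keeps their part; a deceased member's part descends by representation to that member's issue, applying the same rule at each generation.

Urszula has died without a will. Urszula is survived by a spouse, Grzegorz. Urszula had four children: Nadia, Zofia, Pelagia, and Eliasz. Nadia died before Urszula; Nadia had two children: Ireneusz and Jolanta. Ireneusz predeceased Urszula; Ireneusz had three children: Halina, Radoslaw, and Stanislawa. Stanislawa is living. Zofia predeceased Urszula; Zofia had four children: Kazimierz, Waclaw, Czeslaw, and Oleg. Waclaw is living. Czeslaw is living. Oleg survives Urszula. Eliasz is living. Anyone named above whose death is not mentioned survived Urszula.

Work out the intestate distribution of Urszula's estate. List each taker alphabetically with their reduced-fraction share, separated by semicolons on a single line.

Czeslaw 1/24; Eliasz 1/6; Grzegorz 1/3; Halina 1/36; Jolanta 1/12; Kazimierz 1/24; Oleg 1/24; Pelagia 1/6; Radoslaw 1/36; Stanislawa 1/36; Waclaw 1/24

Grzegorz, as surviving spouse, takes 1/3.
The remaining 2/3 passes to Urszula's descendants per stirpes.
The 2/3 is divided into 4 equal shares of 1/6 among Nadia, Zofia, Pelagia, Eliasz.
Nadia predeceased; the 1/6 allotted to Nadia's branch passes to Nadia's issue by representation.
The 1/6 is divided into 2 equal shares of 1/12 among Ireneusz, Jolanta.
Ireneusz predeceased; the 1/12 allotted to Ireneusz's branch passes to Ireneusz's issue by representation.
The 1/12 is divided into 3 equal shares of 1/36 among Halina, Radoslaw, Stanislawa.
Halina is living and takes 1/36.
Radoslaw is living and takes 1/36.
Stanislawa is living and takes 1/36.
Jolanta is living and takes 1/12.
Zofia predeceased; the 1/6 allotted to Zofia's branch passes to Zofia's issue by representation.
The 1/6 is divided into 4 equal shares of 1/24 among Kazimierz, Waclaw, Czeslaw, Oleg.
Kazimierz is living and takes 1/24.
Waclaw is living and takes 1/24.
Czeslaw is living and takes 1/24.
Oleg is living and takes 1/24.
Pelagia is living and takes 1/6.
Eliasz is living and takes 1/6.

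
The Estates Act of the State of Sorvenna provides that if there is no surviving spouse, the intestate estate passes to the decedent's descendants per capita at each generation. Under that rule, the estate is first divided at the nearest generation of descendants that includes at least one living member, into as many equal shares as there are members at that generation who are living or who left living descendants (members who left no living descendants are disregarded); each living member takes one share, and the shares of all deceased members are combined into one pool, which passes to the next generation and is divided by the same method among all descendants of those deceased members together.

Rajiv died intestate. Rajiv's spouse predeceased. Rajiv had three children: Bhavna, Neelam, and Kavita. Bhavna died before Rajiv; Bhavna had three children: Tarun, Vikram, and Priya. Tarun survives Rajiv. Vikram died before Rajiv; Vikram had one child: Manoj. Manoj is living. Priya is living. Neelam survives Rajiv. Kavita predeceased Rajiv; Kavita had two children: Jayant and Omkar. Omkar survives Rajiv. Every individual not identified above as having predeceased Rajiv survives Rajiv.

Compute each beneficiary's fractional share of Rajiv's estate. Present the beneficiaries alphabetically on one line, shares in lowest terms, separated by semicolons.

Jayant 2/15; Manoj 2/15; Neelam 1/3; Omkar 2/15; Priya 2/15; Tarun 2/15

There is no surviving spouse, so the entire estate passes to Rajiv's descendants per capita at each generation.
At generation 1 (Bhavna, Neelam, Kavita) there are 3 shares of (1)/3 = 1/3 each.
Living: Neelam — each takes 1/3.
Deceased: Bhavna and Kavita. Their combined 2/3 is pooled and carried to generation 2.
At generation 2 (Tarun, Vikram, Priya, Jayant, Omkar) there are 5 shares of (2/3)/5 = 2/15 each.
Living: Tarun, Priya, Jayant, and Omkar — each takes 2/15.
Deceased: Vikram. That 2/15 share is carried to generation 3.
At generation 3 (Manoj) there are 1 shares of (2/15)/1 = 2/15 each.
Living: Manoj — each takes 2/15.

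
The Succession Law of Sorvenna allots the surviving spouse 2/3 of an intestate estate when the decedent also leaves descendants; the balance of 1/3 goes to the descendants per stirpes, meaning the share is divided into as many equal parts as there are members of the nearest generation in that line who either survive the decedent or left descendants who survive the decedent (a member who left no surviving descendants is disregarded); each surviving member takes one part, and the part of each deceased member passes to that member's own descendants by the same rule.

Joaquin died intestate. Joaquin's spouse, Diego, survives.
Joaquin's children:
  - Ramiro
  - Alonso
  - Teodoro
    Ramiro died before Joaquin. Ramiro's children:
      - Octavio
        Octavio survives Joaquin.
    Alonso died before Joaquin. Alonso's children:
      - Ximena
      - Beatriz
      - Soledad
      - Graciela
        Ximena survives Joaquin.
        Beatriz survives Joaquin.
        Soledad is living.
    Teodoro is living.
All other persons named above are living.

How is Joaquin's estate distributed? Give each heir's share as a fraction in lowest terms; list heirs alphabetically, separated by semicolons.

Diego, as surviving spouse, takes 2/3.
The remaining 1/3 passes to Joaquin's descendants per stirpes.
The 1/3 is divided into 3 equal shares of 1/9 among Ramiro, Alonso, Teodoro.
Ramiro predeceased; the 1/9 allotted to Ramiro's branch passes to Ramiro's issue by representation.
Octavio is the sole taker at this level and receives the full 1/9.
Alonso predeceased; the 1/9 allotted to Alonso's branch passes to Alonso's issue by representation.
The 1/9 is divided into 4 equal shares of 1/36 among Ximena, Beatriz, Soledad, Graciela.
Ximena is living and takes 1/36.
Beatriz is living and takes 1/36.
Soledad is living and takes 1/36.
Graciela is living and takes 1/36.
Teodoro is living and takes 1/9.

Beatriz 1/36; Diego 2/3; Graciela 1/36; Octavio 1/9; Soledad 1/36; Teodoro 1/9; Ximena 1/36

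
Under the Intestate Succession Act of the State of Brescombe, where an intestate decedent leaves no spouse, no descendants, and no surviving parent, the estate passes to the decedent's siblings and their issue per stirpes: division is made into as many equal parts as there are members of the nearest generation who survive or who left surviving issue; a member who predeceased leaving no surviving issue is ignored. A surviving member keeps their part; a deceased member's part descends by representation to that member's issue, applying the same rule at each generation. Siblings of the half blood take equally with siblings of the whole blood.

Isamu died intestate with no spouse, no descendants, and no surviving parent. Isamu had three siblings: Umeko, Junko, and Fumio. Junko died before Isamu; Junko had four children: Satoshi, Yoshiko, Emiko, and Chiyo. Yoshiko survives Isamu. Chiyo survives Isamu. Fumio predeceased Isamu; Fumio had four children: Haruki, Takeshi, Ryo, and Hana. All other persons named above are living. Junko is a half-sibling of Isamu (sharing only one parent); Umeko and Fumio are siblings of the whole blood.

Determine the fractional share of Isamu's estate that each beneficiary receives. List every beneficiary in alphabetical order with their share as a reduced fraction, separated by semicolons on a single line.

No spouse, descendants, or parent survives, so the estate passes to Isamu's siblings per stirpes.
Half-blood and whole-blood siblings take equally under the stated rule.
The estate is divided into 3 equal shares of 1/3 among Umeko, Junko, Fumio.
Umeko is living and takes 1/3.
Junko predeceased; the 1/3 allotted to Junko's branch passes to Junko's issue by representation.
The 1/3 is divided into 4 equal shares of 1/12 among Satoshi, Yoshiko, Emiko, Chiyo.
Satoshi is living and takes 1/12.
Yoshiko is living and takes 1/12.
Emiko is living and takes 1/12.
Chiyo is living and takes 1/12.
Fumio predeceased; the 1/3 allotted to Fumio's branch passes to Fumio's issue by representation.
The 1/3 is divided into 4 equal shares of 1/12 among Haruki, Takeshi, Ryo, Hana.
Haruki is living and takes 1/12.
Takeshi is living and takes 1/12.
Ryo is living and takes 1/12.
Hana is living and takes 1/12.

Chiyo 1/12; Emiko 1/12; Hana 1/12; Haruki 1/12; Ryo 1/12; Satoshi 1/12; Takeshi 1/12; Umeko 1/3; Yoshiko 1/12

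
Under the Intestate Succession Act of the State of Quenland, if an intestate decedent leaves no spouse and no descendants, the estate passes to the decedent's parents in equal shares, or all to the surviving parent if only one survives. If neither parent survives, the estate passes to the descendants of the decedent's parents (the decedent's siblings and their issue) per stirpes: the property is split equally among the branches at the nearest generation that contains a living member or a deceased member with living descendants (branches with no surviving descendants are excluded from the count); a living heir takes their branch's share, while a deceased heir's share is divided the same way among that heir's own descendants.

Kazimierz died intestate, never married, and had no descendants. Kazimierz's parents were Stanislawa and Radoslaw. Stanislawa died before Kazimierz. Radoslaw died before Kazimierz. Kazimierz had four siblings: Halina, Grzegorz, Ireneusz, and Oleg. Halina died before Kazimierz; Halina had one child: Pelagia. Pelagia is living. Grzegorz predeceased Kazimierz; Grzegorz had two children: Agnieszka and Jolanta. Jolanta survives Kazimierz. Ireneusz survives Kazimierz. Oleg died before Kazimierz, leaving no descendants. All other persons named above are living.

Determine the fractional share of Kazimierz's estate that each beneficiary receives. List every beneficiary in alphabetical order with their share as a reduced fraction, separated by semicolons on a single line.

Neither parent survives and there are no descendants, so the estate passes to Kazimierz's siblings and their issue per stirpes.
Oleg left no surviving issue, so that branch lapses and is disregarded.
The estate is divided into 3 equal shares of 1/3 among Halina, Grzegorz, Ireneusz.
Halina predeceased; the 1/3 allotted to Halina's branch passes to Halina's issue by representation.
Pelagia is the sole taker at this level and receives the full 1/3.
Grzegorz predeceased; the 1/3 allotted to Grzegorz's branch passes to Grzegorz's issue by representation.
The 1/3 is divided into 2 equal shares of 1/6 among Agnieszka, Jolanta.
Agnieszka is living and takes 1/6.
Jolanta is living and takes 1/6.
Ireneusz is living and takes 1/3.

Agnieszka 1/6; Ireneusz 1/3; Jolanta 1/6; Pelagia 1/3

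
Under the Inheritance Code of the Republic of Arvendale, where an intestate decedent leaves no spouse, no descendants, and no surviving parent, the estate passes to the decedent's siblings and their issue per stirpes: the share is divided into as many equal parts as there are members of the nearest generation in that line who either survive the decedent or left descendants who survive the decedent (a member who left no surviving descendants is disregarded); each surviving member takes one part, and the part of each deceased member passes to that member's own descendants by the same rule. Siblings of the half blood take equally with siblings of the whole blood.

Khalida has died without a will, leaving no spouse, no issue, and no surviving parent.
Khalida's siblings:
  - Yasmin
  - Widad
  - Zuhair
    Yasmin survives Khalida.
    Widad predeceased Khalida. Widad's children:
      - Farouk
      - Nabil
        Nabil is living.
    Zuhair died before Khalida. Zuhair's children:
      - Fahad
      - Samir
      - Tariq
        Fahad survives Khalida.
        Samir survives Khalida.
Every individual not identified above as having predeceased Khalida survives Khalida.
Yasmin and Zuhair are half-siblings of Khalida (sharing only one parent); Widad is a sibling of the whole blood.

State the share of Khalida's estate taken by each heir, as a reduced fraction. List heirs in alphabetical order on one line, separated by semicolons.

No spouse, descendants, or parent survives, so the estate passes to Khalida's siblings per stirpes.
Half-blood and whole-blood siblings take equally under the stated rule.
The estate is divided into 3 equal shares of 1/3 among Yasmin, Widad, Zuhair.
Yasmin is living and takes 1/3.
Widad predeceased; the 1/3 allotted to Widad's branch passes to Widad's issue by representation.
The 1/3 is divided into 2 equal shares of 1/6 among Farouk, Nabil.
Farouk is living and takes 1/6.
Nabil is living and takes 1/6.
Zuhair predeceased; the 1/3 allotted to Zuhair's branch passes to Zuhair's issue by representation.
The 1/3 is divided into 3 equal shares of 1/9 among Fahad, Samir, Tariq.
Fahad is living and takes 1/9.
Samir is living and takes 1/9.
Tariq is living and takes 1/9.

Fahad 1/9; Farouk 1/6; Nabil 1/6; Samir 1/9; Tariq 1/9; Yasmin 1/3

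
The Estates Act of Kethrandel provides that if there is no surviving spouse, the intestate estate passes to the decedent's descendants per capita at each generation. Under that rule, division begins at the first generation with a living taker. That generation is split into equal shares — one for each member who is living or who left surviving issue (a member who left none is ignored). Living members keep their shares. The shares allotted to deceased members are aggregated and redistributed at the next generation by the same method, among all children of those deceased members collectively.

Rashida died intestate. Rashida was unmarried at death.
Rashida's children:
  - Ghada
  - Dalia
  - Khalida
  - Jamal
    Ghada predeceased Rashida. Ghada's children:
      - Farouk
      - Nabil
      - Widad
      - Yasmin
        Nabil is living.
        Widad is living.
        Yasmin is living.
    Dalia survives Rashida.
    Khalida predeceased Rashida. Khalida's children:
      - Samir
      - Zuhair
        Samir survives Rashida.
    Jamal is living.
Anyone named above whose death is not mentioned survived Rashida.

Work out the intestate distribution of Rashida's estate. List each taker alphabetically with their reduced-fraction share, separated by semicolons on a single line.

There is no surviving spouse, so the entire estate passes to Rashida's descendants per capita at each generation.
At generation 1 (Ghada, Dalia, Khalida, Jamal) there are 4 shares of (1)/4 = 1/4 each.
Living: Dalia and Jamal — each takes 1/4.
Deceased: Ghada and Khalida. Their combined 1/2 is pooled and carried to generation 2.
At generation 2 (Farouk, Nabil, Widad, Yasmin, Samir, Zuhair) there are 6 shares of (1/2)/6 = 1/12 each.
Living: Farouk, Nabil, Widad, Yasmin, Samir, and Zuhair — each takes 1/12.

Dalia 1/4; Farouk 1/12; Jamal 1/4; Nabil 1/12; Samir 1/12; Widad 1/12; Yasmin 1/12; Zuhair 1/12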